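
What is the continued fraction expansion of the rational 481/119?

[4; 23, 1, 4]

Run the Euclidean algorithm on 481 and 119; the successive quotients are the partial quotients a_0, a_1, ... (each step inverts the fractional part left over by the previous one):
  481 = 4*119 + 5, so a_0 = 4.
  119 = 23*5 + 4, so a_1 = 23.
  5 = 1*4 + 1, so a_2 = 1.
  4 = 4*1 + 0, so a_3 = 4.
The remainder reaches 0 after 4 divisions, so the expansion has 4 partial quotients, read off in order.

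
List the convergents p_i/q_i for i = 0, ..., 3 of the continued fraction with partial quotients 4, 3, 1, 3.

Using the convergent recurrence p_i = a_i*p_{i-1} + p_{i-2}, q_i = a_i*q_{i-1} + q_{i-2} with p_{-2}=0, p_{-1}=1, q_{-2}=1, q_{-1}=0:
  i=0: a_0=4, p_0 = 4*1 + 0 = 4, q_0 = 4*0 + 1 = 1.
  i=1: a_1=3, p_1 = 3*4 + 1 = 13, q_1 = 3*1 + 0 = 3.
  i=2: a_2=1, p_2 = 1*13 + 4 = 17, q_2 = 1*3 + 1 = 4.
  i=3: a_3=3, p_3 = 3*17 + 13 = 64, q_3 = 3*4 + 3 = 15.

4/1, 13/3, 17/4, 64/15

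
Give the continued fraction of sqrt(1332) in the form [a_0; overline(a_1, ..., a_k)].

[36; overline(2, 72)]

Write x_i = (sqrt(1332) + m_i)/d_i with (m_0, d_0) = (0, 1). a_0 = floor(sqrt(1332)) = 36, since 36^2 = 1296 <= 1332 < 1369 = 37^2.
Iterate m_{i+1} = d_i*a_i - m_i, d_{i+1} = (1332 - m_{i+1}^2)/d_i, a_{i+1} = floor((a_0 + m_{i+1})/d_{i+1}):
  m_1 = 1*36 - 0 = 36, d_1 = (1332 - 36^2)/1 = 36/1 = 36, a_1 = floor((36 + 36)/36) = 2.
  m_2 = 36*2 - 36 = 36, d_2 = (1332 - 36^2)/36 = 36/36 = 1, a_2 = floor((36 + 36)/1) = 72.
  m_3 = 1*72 - 36 = 36, d_3 = (1332 - 36^2)/1 = 36/1 = 36: (m_3, d_3) = (m_1, d_1) = (36, 36), so from here the quotients repeat a_1, a_2; the period length is 2.
Hence the expansion of sqrt(1332) is a_0 = 36 followed by the repeating block 2, 72 (period 2).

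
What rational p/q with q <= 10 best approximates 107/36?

Expand x = 107/36 as a continued fraction with the Euclidean algorithm:
  107 = 2*36 + 35, so a_0 = 2.
  36 = 1*35 + 1, so a_1 = 1.
  35 = 35*1 + 0, so a_2 = 35.
so x = [2; 1, 35].
Convergents (p_i = a_i*p_{i-1} + p_{i-2}, q_i = a_i*q_{i-1} + q_{i-2} with p_{-2}=0, p_{-1}=1, q_{-2}=1, q_{-1}=0), until the denominator exceeds 10:
  i=0: a_0=2, p_0 = 2*1 + 0 = 2, q_0 = 2*0 + 1 = 1.
  i=1: a_1=1, p_1 = 1*2 + 1 = 3, q_1 = 1*1 + 0 = 1.
  i=2: a_2=35, p_2 = 35*3 + 2 = 107, q_2 = 35*1 + 1 = 36.
q_2 = 36 > 10, so the last convergent with denominator <= 10 is p_1/q_1 = 3/1.
The closest fraction with denominator <= 10 is either p_1/q_1 or the intermediate fraction (k*p_1 + p_0)/(k*q_1 + q_0) with the largest k >= 1 whose denominator stays <= 10; these approach x as k grows, and every other convergent or intermediate fraction in range is farther away.
Largest k: floor((10 - q_0)/q_1) = floor((10 - 1)/1) = 9.
That gives (9*3 + 2)/(9*1 + 1) = 29/10.
Compare the errors: |x - 3/1| = |107*1 - 3*36|/(36*1) = 1/36, and |x - 29/10| = |107*10 - 29*36|/(36*10) = 26/360.
Cross-multiplying, 1*360 = 360 < 936 = 26*36, so 1/36 is smaller: the convergent 3/1 is closer to x than 29/10.

3/1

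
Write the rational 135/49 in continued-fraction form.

Run the Euclidean algorithm on 135 and 49; the successive quotients are the partial quotients a_0, a_1, ... (each step inverts the fractional part left over by the previous one):
  135 = 2*49 + 37, so a_0 = 2.
  49 = 1*37 + 12, so a_1 = 1.
  37 = 3*12 + 1, so a_2 = 3.
  12 = 12*1 + 0, so a_3 = 12.
The remainder reaches 0 after 4 divisions, so the expansion has 4 partial quotients, read off in order.

[2; 1, 3, 12]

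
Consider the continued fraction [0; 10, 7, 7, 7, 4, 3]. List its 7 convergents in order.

Using the convergent recurrence p_i = a_i*p_{i-1} + p_{i-2}, q_i = a_i*q_{i-1} + q_{i-2} with p_{-2}=0, p_{-1}=1, q_{-2}=1, q_{-1}=0:
  i=0: a_0=0, p_0 = 0*1 + 0 = 0, q_0 = 0*0 + 1 = 1.
  i=1: a_1=10, p_1 = 10*0 + 1 = 1, q_1 = 10*1 + 0 = 10.
  i=2: a_2=7, p_2 = 7*1 + 0 = 7, q_2 = 7*10 + 1 = 71.
  i=3: a_3=7, p_3 = 7*7 + 1 = 50, q_3 = 7*71 + 10 = 507.
  i=4: a_4=7, p_4 = 7*50 + 7 = 357, q_4 = 7*507 + 71 = 3620.
  i=5: a_5=4, p_5 = 4*357 + 50 = 1478, q_5 = 4*3620 + 507 = 14987.
  i=6: a_6=3, p_6 = 3*1478 + 357 = 4791, q_6 = 3*14987 + 3620 = 48581.

0/1, 1/10, 7/71, 50/507, 357/3620, 1478/14987, 4791/48581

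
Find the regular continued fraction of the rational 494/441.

Run the Euclidean algorithm on 494 and 441; the successive quotients are the partial quotients a_0, a_1, ... (each step inverts the fractional part left over by the previous one):
  494 = 1*441 + 53, so a_0 = 1.
  441 = 8*53 + 17, so a_1 = 8.
  53 = 3*17 + 2, so a_2 = 3.
  17 = 8*2 + 1, so a_3 = 8.
  2 = 2*1 + 0, so a_4 = 2.
The remainder reaches 0 after 5 divisions, so the expansion has 5 partial quotients, read off in order.

[1; 8, 3, 8, 2]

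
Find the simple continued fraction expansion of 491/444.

[1; 9, 2, 4, 5]

Run the Euclidean algorithm on 491 and 444; the successive quotients are the partial quotients a_0, a_1, ... (each step inverts the fractional part left over by the previous one):
  491 = 1*444 + 47, so a_0 = 1.
  444 = 9*47 + 21, so a_1 = 9.
  47 = 2*21 + 5, so a_2 = 2.
  21 = 4*5 + 1, so a_3 = 4.
  5 = 5*1 + 0, so a_4 = 5.
The remainder reaches 0 after 5 divisions, so the expansion has 5 partial quotients, read off in order.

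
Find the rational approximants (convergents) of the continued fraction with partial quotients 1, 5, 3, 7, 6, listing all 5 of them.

1/1, 6/5, 19/16, 139/117, 853/718

Using the convergent recurrence p_i = a_i*p_{i-1} + p_{i-2}, q_i = a_i*q_{i-1} + q_{i-2} with p_{-2}=0, p_{-1}=1, q_{-2}=1, q_{-1}=0:
  i=0: a_0=1, p_0 = 1*1 + 0 = 1, q_0 = 1*0 + 1 = 1.
  i=1: a_1=5, p_1 = 5*1 + 1 = 6, q_1 = 5*1 + 0 = 5.
  i=2: a_2=3, p_2 = 3*6 + 1 = 19, q_2 = 3*5 + 1 = 16.
  i=3: a_3=7, p_3 = 7*19 + 6 = 139, q_3 = 7*16 + 5 = 117.
  i=4: a_4=6, p_4 = 6*139 + 19 = 853, q_4 = 6*117 + 16 = 718.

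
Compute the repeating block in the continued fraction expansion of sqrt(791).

[28; (8, 56)]

Write x_i = (sqrt(791) + m_i)/d_i with (m_0, d_0) = (0, 1). a_0 = floor(sqrt(791)) = 28, since 28^2 = 784 <= 791 < 841 = 29^2.
Iterate m_{i+1} = d_i*a_i - m_i, d_{i+1} = (791 - m_{i+1}^2)/d_i, a_{i+1} = floor((a_0 + m_{i+1})/d_{i+1}):
  m_1 = 1*28 - 0 = 28, d_1 = (791 - 28^2)/1 = 7/1 = 7, a_1 = floor((28 + 28)/7) = 8.
  m_2 = 7*8 - 28 = 28, d_2 = (791 - 28^2)/7 = 7/7 = 1, a_2 = floor((28 + 28)/1) = 56.
  m_3 = 1*56 - 28 = 28, d_3 = (791 - 28^2)/1 = 7/1 = 7: (m_3, d_3) = (m_1, d_1) = (28, 7), so from here the quotients repeat a_1, a_2; the period length is 2.
Hence the expansion of sqrt(791) is a_0 = 28 followed by the repeating block 8, 56 (period 2).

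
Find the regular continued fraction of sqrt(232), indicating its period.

[15; (4, 3, 7, 3, 4, 30)]

Write x_i = (sqrt(232) + m_i)/d_i with (m_0, d_0) = (0, 1). a_0 = floor(sqrt(232)) = 15, since 15^2 = 225 <= 232 < 256 = 16^2.
Iterate m_{i+1} = d_i*a_i - m_i, d_{i+1} = (232 - m_{i+1}^2)/d_i, a_{i+1} = floor((a_0 + m_{i+1})/d_{i+1}):
  m_1 = 1*15 - 0 = 15, d_1 = (232 - 15^2)/1 = 7/1 = 7, a_1 = floor((15 + 15)/7) = 4.
  m_2 = 7*4 - 15 = 13, d_2 = (232 - 13^2)/7 = 63/7 = 9, a_2 = floor((15 + 13)/9) = 3.
  m_3 = 9*3 - 13 = 14, d_3 = (232 - 14^2)/9 = 36/9 = 4, a_3 = floor((15 + 14)/4) = 7.
  m_4 = 4*7 - 14 = 14, d_4 = (232 - 14^2)/4 = 36/4 = 9, a_4 = floor((15 + 14)/9) = 3.
  m_5 = 9*3 - 14 = 13, d_5 = (232 - 13^2)/9 = 63/9 = 7, a_5 = floor((15 + 13)/7) = 4.
  m_6 = 7*4 - 13 = 15, d_6 = (232 - 15^2)/7 = 7/7 = 1, a_6 = floor((15 + 15)/1) = 30.
  m_7 = 1*30 - 15 = 15, d_7 = (232 - 15^2)/1 = 7/1 = 7: (m_7, d_7) = (m_1, d_1) = (15, 7), so from here the quotients repeat a_1, ..., a_6; the period length is 6.
Hence the expansion of sqrt(232) is a_0 = 15 followed by the repeating block 4, 3, 7, 3, 4, 30 (period 6).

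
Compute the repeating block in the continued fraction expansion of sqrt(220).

Write x_i = (sqrt(220) + m_i)/d_i with (m_0, d_0) = (0, 1). a_0 = floor(sqrt(220)) = 14, since 14^2 = 196 <= 220 < 225 = 15^2.
Iterate m_{i+1} = d_i*a_i - m_i, d_{i+1} = (220 - m_{i+1}^2)/d_i, a_{i+1} = floor((a_0 + m_{i+1})/d_{i+1}):
  m_1 = 1*14 - 0 = 14, d_1 = (220 - 14^2)/1 = 24/1 = 24, a_1 = floor((14 + 14)/24) = 1.
  m_2 = 24*1 - 14 = 10, d_2 = (220 - 10^2)/24 = 120/24 = 5, a_2 = floor((14 + 10)/5) = 4.
  m_3 = 5*4 - 10 = 10, d_3 = (220 - 10^2)/5 = 120/5 = 24, a_3 = floor((14 + 10)/24) = 1.
  m_4 = 24*1 - 10 = 14, d_4 = (220 - 14^2)/24 = 24/24 = 1, a_4 = floor((14 + 14)/1) = 28.
  m_5 = 1*28 - 14 = 14, d_5 = (220 - 14^2)/1 = 24/1 = 24: (m_5, d_5) = (m_1, d_1) = (14, 24), so from here the quotients repeat a_1, ..., a_4; the period length is 4.
Hence the expansion of sqrt(220) is a_0 = 14 followed by the repeating block 1, 4, 1, 28 (period 4).

[14; (1, 4, 1, 28)]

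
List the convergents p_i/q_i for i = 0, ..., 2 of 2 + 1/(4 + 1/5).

2/1, 9/4, 47/21

Using the convergent recurrence p_i = a_i*p_{i-1} + p_{i-2}, q_i = a_i*q_{i-1} + q_{i-2} with p_{-2}=0, p_{-1}=1, q_{-2}=1, q_{-1}=0:
  i=0: a_0=2, p_0 = 2*1 + 0 = 2, q_0 = 2*0 + 1 = 1.
  i=1: a_1=4, p_1 = 4*2 + 1 = 9, q_1 = 4*1 + 0 = 4.
  i=2: a_2=5, p_2 = 5*9 + 2 = 47, q_2 = 5*4 + 1 = 21.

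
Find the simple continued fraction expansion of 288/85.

Run the Euclidean algorithm on 288 and 85; the successive quotients are the partial quotients a_0, a_1, ... (each step inverts the fractional part left over by the previous one):
  288 = 3*85 + 33, so a_0 = 3.
  85 = 2*33 + 19, so a_1 = 2.
  33 = 1*19 + 14, so a_2 = 1.
  19 = 1*14 + 5, so a_3 = 1.
  14 = 2*5 + 4, so a_4 = 2.
  5 = 1*4 + 1, so a_5 = 1.
  4 = 4*1 + 0, so a_6 = 4.
The remainder reaches 0 after 7 divisions, so the expansion has 7 partial quotients, read off in order.

[3; 2, 1, 1, 2, 1, 4]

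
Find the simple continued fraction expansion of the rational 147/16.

[9; 5, 3]

Run the Euclidean algorithm on 147 and 16; the successive quotients are the partial quotients a_0, a_1, ... (each step inverts the fractional part left over by the previous one):
  147 = 9*16 + 3, so a_0 = 9.
  16 = 5*3 + 1, so a_1 = 5.
  3 = 3*1 + 0, so a_2 = 3.
The remainder reaches 0 after 3 divisions, so the expansion has 3 partial quotients, read off in order.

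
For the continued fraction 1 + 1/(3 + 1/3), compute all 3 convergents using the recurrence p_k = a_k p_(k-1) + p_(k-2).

1/1, 4/3, 13/10

Using the convergent recurrence p_i = a_i*p_{i-1} + p_{i-2}, q_i = a_i*q_{i-1} + q_{i-2} with p_{-2}=0, p_{-1}=1, q_{-2}=1, q_{-1}=0:
  i=0: a_0=1, p_0 = 1*1 + 0 = 1, q_0 = 1*0 + 1 = 1.
  i=1: a_1=3, p_1 = 3*1 + 1 = 4, q_1 = 3*1 + 0 = 3.
  i=2: a_2=3, p_2 = 3*4 + 1 = 13, q_2 = 3*3 + 1 = 10.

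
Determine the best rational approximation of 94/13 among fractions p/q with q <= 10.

65/9

Expand x = 94/13 as a continued fraction with the Euclidean algorithm:
  94 = 7*13 + 3, so a_0 = 7.
  13 = 4*3 + 1, so a_1 = 4.
  3 = 3*1 + 0, so a_2 = 3.
so x = [7; 4, 3].
Convergents (p_i = a_i*p_{i-1} + p_{i-2}, q_i = a_i*q_{i-1} + q_{i-2} with p_{-2}=0, p_{-1}=1, q_{-2}=1, q_{-1}=0), until the denominator exceeds 10:
  i=0: a_0=7, p_0 = 7*1 + 0 = 7, q_0 = 7*0 + 1 = 1.
  i=1: a_1=4, p_1 = 4*7 + 1 = 29, q_1 = 4*1 + 0 = 4.
  i=2: a_2=3, p_2 = 3*29 + 7 = 94, q_2 = 3*4 + 1 = 13.
q_2 = 13 > 10, so the last convergent with denominator <= 10 is p_1/q_1 = 29/4.
The closest fraction with denominator <= 10 is either p_1/q_1 or the intermediate fraction (k*p_1 + p_0)/(k*q_1 + q_0) with the largest k >= 1 whose denominator stays <= 10; these approach x as k grows, and every other convergent or intermediate fraction in range is farther away.
Largest k: floor((10 - q_0)/q_1) = floor((10 - 1)/4) = 2.
That gives (2*29 + 7)/(2*4 + 1) = 65/9.
Compare the errors: |x - 29/4| = |94*4 - 29*13|/(13*4) = 1/52, and |x - 65/9| = |94*9 - 65*13|/(13*9) = 1/117.
Cross-multiplying, 1*52 = 52 < 117 = 1*117, so 1/117 is smaller: the intermediate fraction 65/9 is closer to x than 29/4.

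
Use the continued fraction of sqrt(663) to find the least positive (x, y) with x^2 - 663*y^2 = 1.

(x, y) = (103, 4)

First expand sqrt(663) as a continued fraction. With x_i = (sqrt(663) + m_i)/d_i and (m_0, d_0) = (0, 1): a_0 = floor(sqrt(663)) = 25, since 25^2 = 625 <= 663 < 676 = 26^2.
Iterate m_{i+1} = d_i*a_i - m_i, d_{i+1} = (663 - m_{i+1}^2)/d_i, a_{i+1} = floor((a_0 + m_{i+1})/d_{i+1}):
  m_1 = 1*25 - 0 = 25, d_1 = (663 - 25^2)/1 = 38/1 = 38, a_1 = floor((25 + 25)/38) = 1.
  m_2 = 38*1 - 25 = 13, d_2 = (663 - 13^2)/38 = 494/38 = 13, a_2 = floor((25 + 13)/13) = 2.
  m_3 = 13*2 - 13 = 13, d_3 = (663 - 13^2)/13 = 494/13 = 38, a_3 = floor((25 + 13)/38) = 1.
  m_4 = 38*1 - 13 = 25, d_4 = (663 - 25^2)/38 = 38/38 = 1, a_4 = floor((25 + 25)/1) = 50.
  m_5 = 1*50 - 25 = 25, d_5 = (663 - 25^2)/1 = 38/1 = 38: (m_5, d_5) = (m_1, d_1) = (25, 38), so from here the quotients repeat a_1, ..., a_4; the period length is 4.
So sqrt(663) = [25; (1, 2, 1, 50)] with period length k = 4.
k is even, so the fundamental solution of x^2 - 663y^2 = 1 is (p_{k-1}, q_{k-1}) = (p_3, q_3); compute convergents through index 3.
Convergents (p_i = a_i*p_{i-1} + p_{i-2}, q_i = a_i*q_{i-1} + q_{i-2} with p_{-2}=0, p_{-1}=1, q_{-2}=1, q_{-1}=0):
  i=0: a_0=25, p_0 = 25*1 + 0 = 25, q_0 = 25*0 + 1 = 1.
  i=1: a_1=1, p_1 = 1*25 + 1 = 26, q_1 = 1*1 + 0 = 1.
  i=2: a_2=2, p_2 = 2*26 + 25 = 77, q_2 = 2*1 + 1 = 3.
  i=3: a_3=1, p_3 = 1*77 + 26 = 103, q_3 = 1*3 + 1 = 4.
Check: 103^2 - 663*4^2 = 10609 - 10608 = 1, so (x, y) = (103, 4) solves the equation, and by the theorem it is the least positive solution.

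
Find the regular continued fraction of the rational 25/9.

Run the Euclidean algorithm on 25 and 9; the successive quotients are the partial quotients a_0, a_1, ... (each step inverts the fractional part left over by the previous one):
  25 = 2*9 + 7, so a_0 = 2.
  9 = 1*7 + 2, so a_1 = 1.
  7 = 3*2 + 1, so a_2 = 3.
  2 = 2*1 + 0, so a_3 = 2.
The remainder reaches 0 after 4 divisions, so the expansion has 4 partial quotients, read off in order.

[2; 1, 3, 2]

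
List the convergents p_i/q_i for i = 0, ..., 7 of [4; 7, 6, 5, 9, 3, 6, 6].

4/1, 29/7, 178/43, 919/222, 8449/2041, 26266/6345, 166045/40111, 1022536/247011

Using the convergent recurrence p_i = a_i*p_{i-1} + p_{i-2}, q_i = a_i*q_{i-1} + q_{i-2} with p_{-2}=0, p_{-1}=1, q_{-2}=1, q_{-1}=0:
  i=0: a_0=4, p_0 = 4*1 + 0 = 4, q_0 = 4*0 + 1 = 1.
  i=1: a_1=7, p_1 = 7*4 + 1 = 29, q_1 = 7*1 + 0 = 7.
  i=2: a_2=6, p_2 = 6*29 + 4 = 178, q_2 = 6*7 + 1 = 43.
  i=3: a_3=5, p_3 = 5*178 + 29 = 919, q_3 = 5*43 + 7 = 222.
  i=4: a_4=9, p_4 = 9*919 + 178 = 8449, q_4 = 9*222 + 43 = 2041.
  i=5: a_5=3, p_5 = 3*8449 + 919 = 26266, q_5 = 3*2041 + 222 = 6345.
  i=6: a_6=6, p_6 = 6*26266 + 8449 = 166045, q_6 = 6*6345 + 2041 = 40111.
  i=7: a_7=6, p_7 = 6*166045 + 26266 = 1022536, q_7 = 6*40111 + 6345 = 247011.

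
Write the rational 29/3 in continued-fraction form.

Run the Euclidean algorithm on 29 and 3; the successive quotients are the partial quotients a_0, a_1, ... (each step inverts the fractional part left over by the previous one):
  29 = 9*3 + 2, so a_0 = 9.
  3 = 1*2 + 1, so a_1 = 1.
  2 = 2*1 + 0, so a_2 = 2.
The remainder reaches 0 after 3 divisions, so the expansion has 3 partial quotients, read off in order.

[9; 1, 2]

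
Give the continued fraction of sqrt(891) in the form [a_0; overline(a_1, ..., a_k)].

[29; overline(1, 5, 1, 1, 1, 5, 1, 58)]

Write x_i = (sqrt(891) + m_i)/d_i with (m_0, d_0) = (0, 1). a_0 = floor(sqrt(891)) = 29, since 29^2 = 841 <= 891 < 900 = 30^2.
Iterate m_{i+1} = d_i*a_i - m_i, d_{i+1} = (891 - m_{i+1}^2)/d_i, a_{i+1} = floor((a_0 + m_{i+1})/d_{i+1}):
  m_1 = 1*29 - 0 = 29, d_1 = (891 - 29^2)/1 = 50/1 = 50, a_1 = floor((29 + 29)/50) = 1.
  m_2 = 50*1 - 29 = 21, d_2 = (891 - 21^2)/50 = 450/50 = 9, a_2 = floor((29 + 21)/9) = 5.
  m_3 = 9*5 - 21 = 24, d_3 = (891 - 24^2)/9 = 315/9 = 35, a_3 = floor((29 + 24)/35) = 1.
  m_4 = 35*1 - 24 = 11, d_4 = (891 - 11^2)/35 = 770/35 = 22, a_4 = floor((29 + 11)/22) = 1.
  m_5 = 22*1 - 11 = 11, d_5 = (891 - 11^2)/22 = 770/22 = 35, a_5 = floor((29 + 11)/35) = 1.
  m_6 = 35*1 - 11 = 24, d_6 = (891 - 24^2)/35 = 315/35 = 9, a_6 = floor((29 + 24)/9) = 5.
  m_7 = 9*5 - 24 = 21, d_7 = (891 - 21^2)/9 = 450/9 = 50, a_7 = floor((29 + 21)/50) = 1.
  m_8 = 50*1 - 21 = 29, d_8 = (891 - 29^2)/50 = 50/50 = 1, a_8 = floor((29 + 29)/1) = 58.
  m_9 = 1*58 - 29 = 29, d_9 = (891 - 29^2)/1 = 50/1 = 50: (m_9, d_9) = (m_1, d_1) = (29, 50), so from here the quotients repeat a_1, ..., a_8; the period length is 8.
Hence the expansion of sqrt(891) is a_0 = 29 followed by the repeating block 1, 5, 1, 1, 1, 5, 1, 58 (period 8).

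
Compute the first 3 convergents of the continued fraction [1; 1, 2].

Using the convergent recurrence p_i = a_i*p_{i-1} + p_{i-2}, q_i = a_i*q_{i-1} + q_{i-2} with p_{-2}=0, p_{-1}=1, q_{-2}=1, q_{-1}=0:
  i=0: a_0=1, p_0 = 1*1 + 0 = 1, q_0 = 1*0 + 1 = 1.
  i=1: a_1=1, p_1 = 1*1 + 1 = 2, q_1 = 1*1 + 0 = 1.
  i=2: a_2=2, p_2 = 2*2 + 1 = 5, q_2 = 2*1 + 1 = 3.

1/1, 2/1, 5/3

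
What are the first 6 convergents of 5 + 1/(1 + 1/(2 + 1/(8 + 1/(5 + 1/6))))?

5/1, 6/1, 17/3, 142/25, 727/128, 4504/793

Using the convergent recurrence p_i = a_i*p_{i-1} + p_{i-2}, q_i = a_i*q_{i-1} + q_{i-2} with p_{-2}=0, p_{-1}=1, q_{-2}=1, q_{-1}=0:
  i=0: a_0=5, p_0 = 5*1 + 0 = 5, q_0 = 5*0 + 1 = 1.
  i=1: a_1=1, p_1 = 1*5 + 1 = 6, q_1 = 1*1 + 0 = 1.
  i=2: a_2=2, p_2 = 2*6 + 5 = 17, q_2 = 2*1 + 1 = 3.
  i=3: a_3=8, p_3 = 8*17 + 6 = 142, q_3 = 8*3 + 1 = 25.
  i=4: a_4=5, p_4 = 5*142 + 17 = 727, q_4 = 5*25 + 3 = 128.
  i=5: a_5=6, p_5 = 6*727 + 142 = 4504, q_5 = 6*128 + 25 = 793.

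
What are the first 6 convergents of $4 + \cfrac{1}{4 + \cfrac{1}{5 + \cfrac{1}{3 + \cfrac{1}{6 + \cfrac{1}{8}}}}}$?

Using the convergent recurrence p_i = a_i*p_{i-1} + p_{i-2}, q_i = a_i*q_{i-1} + q_{i-2} with p_{-2}=0, p_{-1}=1, q_{-2}=1, q_{-1}=0:
  i=0: a_0=4, p_0 = 4*1 + 0 = 4, q_0 = 4*0 + 1 = 1.
  i=1: a_1=4, p_1 = 4*4 + 1 = 17, q_1 = 4*1 + 0 = 4.
  i=2: a_2=5, p_2 = 5*17 + 4 = 89, q_2 = 5*4 + 1 = 21.
  i=3: a_3=3, p_3 = 3*89 + 17 = 284, q_3 = 3*21 + 4 = 67.
  i=4: a_4=6, p_4 = 6*284 + 89 = 1793, q_4 = 6*67 + 21 = 423.
  i=5: a_5=8, p_5 = 8*1793 + 284 = 14628, q_5 = 8*423 + 67 = 3451.

4/1, 17/4, 89/21, 284/67, 1793/423, 14628/3451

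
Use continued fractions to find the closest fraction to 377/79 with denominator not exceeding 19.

62/13

Expand x = 377/79 as a continued fraction with the Euclidean algorithm:
  377 = 4*79 + 61, so a_0 = 4.
  79 = 1*61 + 18, so a_1 = 1.
  61 = 3*18 + 7, so a_2 = 3.
  18 = 2*7 + 4, so a_3 = 2.
  7 = 1*4 + 3, so a_4 = 1.
  4 = 1*3 + 1, so a_5 = 1.
  3 = 3*1 + 0, so a_6 = 3.
so x = [4; 1, 3, 2, 1, 1, 3].
Convergents (p_i = a_i*p_{i-1} + p_{i-2}, q_i = a_i*q_{i-1} + q_{i-2} with p_{-2}=0, p_{-1}=1, q_{-2}=1, q_{-1}=0), until the denominator exceeds 19:
  i=0: a_0=4, p_0 = 4*1 + 0 = 4, q_0 = 4*0 + 1 = 1.
  i=1: a_1=1, p_1 = 1*4 + 1 = 5, q_1 = 1*1 + 0 = 1.
  i=2: a_2=3, p_2 = 3*5 + 4 = 19, q_2 = 3*1 + 1 = 4.
  i=3: a_3=2, p_3 = 2*19 + 5 = 43, q_3 = 2*4 + 1 = 9.
  i=4: a_4=1, p_4 = 1*43 + 19 = 62, q_4 = 1*9 + 4 = 13.
  i=5: a_5=1, p_5 = 1*62 + 43 = 105, q_5 = 1*13 + 9 = 22.
q_5 = 22 > 19, so the last convergent with denominator <= 19 is p_4/q_4 = 62/13.
The closest fraction with denominator <= 19 is either p_4/q_4 or the intermediate fraction (k*p_4 + p_3)/(k*q_4 + q_3) with the largest k >= 1 whose denominator stays <= 19; these approach x as k grows, and every other convergent or intermediate fraction in range is farther away.
Largest k: floor((19 - q_3)/q_4) = floor((19 - 9)/13) = 0.
Since k = 0, no intermediate fraction beyond p_4/q_4 has denominator <= 19, so the convergent 62/13 is the closest (its error is |377*13 - 62*79|/(79*13) = 3/1027).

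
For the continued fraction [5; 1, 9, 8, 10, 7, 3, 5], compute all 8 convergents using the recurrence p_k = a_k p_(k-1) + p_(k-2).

5/1, 6/1, 59/10, 478/81, 4839/820, 34351/5821, 107892/18283, 573811/97236

Using the convergent recurrence p_i = a_i*p_{i-1} + p_{i-2}, q_i = a_i*q_{i-1} + q_{i-2} with p_{-2}=0, p_{-1}=1, q_{-2}=1, q_{-1}=0:
  i=0: a_0=5, p_0 = 5*1 + 0 = 5, q_0 = 5*0 + 1 = 1.
  i=1: a_1=1, p_1 = 1*5 + 1 = 6, q_1 = 1*1 + 0 = 1.
  i=2: a_2=9, p_2 = 9*6 + 5 = 59, q_2 = 9*1 + 1 = 10.
  i=3: a_3=8, p_3 = 8*59 + 6 = 478, q_3 = 8*10 + 1 = 81.
  i=4: a_4=10, p_4 = 10*478 + 59 = 4839, q_4 = 10*81 + 10 = 820.
  i=5: a_5=7, p_5 = 7*4839 + 478 = 34351, q_5 = 7*820 + 81 = 5821.
  i=6: a_6=3, p_6 = 3*34351 + 4839 = 107892, q_6 = 3*5821 + 820 = 18283.
  i=7: a_7=5, p_7 = 5*107892 + 34351 = 573811, q_7 = 5*18283 + 5821 = 97236.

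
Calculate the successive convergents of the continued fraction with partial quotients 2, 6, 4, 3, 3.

Using the convergent recurrence p_i = a_i*p_{i-1} + p_{i-2}, q_i = a_i*q_{i-1} + q_{i-2} with p_{-2}=0, p_{-1}=1, q_{-2}=1, q_{-1}=0:
  i=0: a_0=2, p_0 = 2*1 + 0 = 2, q_0 = 2*0 + 1 = 1.
  i=1: a_1=6, p_1 = 6*2 + 1 = 13, q_1 = 6*1 + 0 = 6.
  i=2: a_2=4, p_2 = 4*13 + 2 = 54, q_2 = 4*6 + 1 = 25.
  i=3: a_3=3, p_3 = 3*54 + 13 = 175, q_3 = 3*25 + 6 = 81.
  i=4: a_4=3, p_4 = 3*175 + 54 = 579, q_4 = 3*81 + 25 = 268.

2/1, 13/6, 54/25, 175/81, 579/268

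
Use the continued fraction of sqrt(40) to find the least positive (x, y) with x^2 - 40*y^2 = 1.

First expand sqrt(40) as a continued fraction. With x_i = (sqrt(40) + m_i)/d_i and (m_0, d_0) = (0, 1): a_0 = floor(sqrt(40)) = 6, since 6^2 = 36 <= 40 < 49 = 7^2.
Iterate m_{i+1} = d_i*a_i - m_i, d_{i+1} = (40 - m_{i+1}^2)/d_i, a_{i+1} = floor((a_0 + m_{i+1})/d_{i+1}):
  m_1 = 1*6 - 0 = 6, d_1 = (40 - 6^2)/1 = 4/1 = 4, a_1 = floor((6 + 6)/4) = 3.
  m_2 = 4*3 - 6 = 6, d_2 = (40 - 6^2)/4 = 4/4 = 1, a_2 = floor((6 + 6)/1) = 12.
  m_3 = 1*12 - 6 = 6, d_3 = (40 - 6^2)/1 = 4/1 = 4: (m_3, d_3) = (m_1, d_1) = (6, 4), so from here the quotients repeat a_1, a_2; the period length is 2.
So sqrt(40) = [6; (3, 12)] with period length k = 2.
k is even, so the fundamental solution of x^2 - 40y^2 = 1 is (p_{k-1}, q_{k-1}) = (p_1, q_1); compute convergents through index 1.
Convergents (p_i = a_i*p_{i-1} + p_{i-2}, q_i = a_i*q_{i-1} + q_{i-2} with p_{-2}=0, p_{-1}=1, q_{-2}=1, q_{-1}=0):
  i=0: a_0=6, p_0 = 6*1 + 0 = 6, q_0 = 6*0 + 1 = 1.
  i=1: a_1=3, p_1 = 3*6 + 1 = 19, q_1 = 3*1 + 0 = 3.
Check: 19^2 - 40*3^2 = 361 - 360 = 1, so (x, y) = (19, 3) solves the equation, and by the theorem it is the least positive solution.

(x, y) = (19, 3)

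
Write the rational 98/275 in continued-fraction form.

Run the Euclidean algorithm on 98 and 275; the successive quotients are the partial quotients a_0, a_1, ... (each step inverts the fractional part left over by the previous one):
  98 = 0*275 + 98, so a_0 = 0.
  275 = 2*98 + 79, so a_1 = 2.
  98 = 1*79 + 19, so a_2 = 1.
  79 = 4*19 + 3, so a_3 = 4.
  19 = 6*3 + 1, so a_4 = 6.
  3 = 3*1 + 0, so a_5 = 3.
The remainder reaches 0 after 6 divisions, so the expansion has 6 partial quotients, read off in order.

[0; 2, 1, 4, 6, 3]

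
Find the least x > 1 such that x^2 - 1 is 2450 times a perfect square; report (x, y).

(x, y) = (99, 2)

First expand sqrt(2450) as a continued fraction. With x_i = (sqrt(2450) + m_i)/d_i and (m_0, d_0) = (0, 1): a_0 = floor(sqrt(2450)) = 49, since 49^2 = 2401 <= 2450 < 2500 = 50^2.
Iterate m_{i+1} = d_i*a_i - m_i, d_{i+1} = (2450 - m_{i+1}^2)/d_i, a_{i+1} = floor((a_0 + m_{i+1})/d_{i+1}):
  m_1 = 1*49 - 0 = 49, d_1 = (2450 - 49^2)/1 = 49/1 = 49, a_1 = floor((49 + 49)/49) = 2.
  m_2 = 49*2 - 49 = 49, d_2 = (2450 - 49^2)/49 = 49/49 = 1, a_2 = floor((49 + 49)/1) = 98.
  m_3 = 1*98 - 49 = 49, d_3 = (2450 - 49^2)/1 = 49/1 = 49: (m_3, d_3) = (m_1, d_1) = (49, 49), so from here the quotients repeat a_1, a_2; the period length is 2.
So sqrt(2450) = [49; (2, 98)] with period length k = 2.
k is even, so the fundamental solution of x^2 - 2450y^2 = 1 is (p_{k-1}, q_{k-1}) = (p_1, q_1); compute convergents through index 1.
Convergents (p_i = a_i*p_{i-1} + p_{i-2}, q_i = a_i*q_{i-1} + q_{i-2} with p_{-2}=0, p_{-1}=1, q_{-2}=1, q_{-1}=0):
  i=0: a_0=49, p_0 = 49*1 + 0 = 49, q_0 = 49*0 + 1 = 1.
  i=1: a_1=2, p_1 = 2*49 + 1 = 99, q_1 = 2*1 + 0 = 2.
Check: 99^2 - 2450*2^2 = 9801 - 9800 = 1, so (x, y) = (99, 2) solves the equation, and by the theorem it is the least positive solution.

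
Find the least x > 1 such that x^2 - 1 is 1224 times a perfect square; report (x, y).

(x, y) = (35, 1)

First expand sqrt(1224) as a continued fraction. With x_i = (sqrt(1224) + m_i)/d_i and (m_0, d_0) = (0, 1): a_0 = floor(sqrt(1224)) = 34, since 34^2 = 1156 <= 1224 < 1225 = 35^2.
Iterate m_{i+1} = d_i*a_i - m_i, d_{i+1} = (1224 - m_{i+1}^2)/d_i, a_{i+1} = floor((a_0 + m_{i+1})/d_{i+1}):
  m_1 = 1*34 - 0 = 34, d_1 = (1224 - 34^2)/1 = 68/1 = 68, a_1 = floor((34 + 34)/68) = 1.
  m_2 = 68*1 - 34 = 34, d_2 = (1224 - 34^2)/68 = 68/68 = 1, a_2 = floor((34 + 34)/1) = 68.
  m_3 = 1*68 - 34 = 34, d_3 = (1224 - 34^2)/1 = 68/1 = 68: (m_3, d_3) = (m_1, d_1) = (34, 68), so from here the quotients repeat a_1, a_2; the period length is 2.
So sqrt(1224) = [34; (1, 68)] with period length k = 2.
k is even, so the fundamental solution of x^2 - 1224y^2 = 1 is (p_{k-1}, q_{k-1}) = (p_1, q_1); compute convergents through index 1.
Convergents (p_i = a_i*p_{i-1} + p_{i-2}, q_i = a_i*q_{i-1} + q_{i-2} with p_{-2}=0, p_{-1}=1, q_{-2}=1, q_{-1}=0):
  i=0: a_0=34, p_0 = 34*1 + 0 = 34, q_0 = 34*0 + 1 = 1.
  i=1: a_1=1, p_1 = 1*34 + 1 = 35, q_1 = 1*1 + 0 = 1.
Check: 35^2 - 1224*1^2 = 1225 - 1224 = 1, so (x, y) = (35, 1) solves the equation, and by the theorem it is the least positive solution.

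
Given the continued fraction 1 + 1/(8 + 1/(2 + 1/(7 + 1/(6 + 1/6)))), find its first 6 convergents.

Using the convergent recurrence p_i = a_i*p_{i-1} + p_{i-2}, q_i = a_i*q_{i-1} + q_{i-2} with p_{-2}=0, p_{-1}=1, q_{-2}=1, q_{-1}=0:
  i=0: a_0=1, p_0 = 1*1 + 0 = 1, q_0 = 1*0 + 1 = 1.
  i=1: a_1=8, p_1 = 8*1 + 1 = 9, q_1 = 8*1 + 0 = 8.
  i=2: a_2=2, p_2 = 2*9 + 1 = 19, q_2 = 2*8 + 1 = 17.
  i=3: a_3=7, p_3 = 7*19 + 9 = 142, q_3 = 7*17 + 8 = 127.
  i=4: a_4=6, p_4 = 6*142 + 19 = 871, q_4 = 6*127 + 17 = 779.
  i=5: a_5=6, p_5 = 6*871 + 142 = 5368, q_5 = 6*779 + 127 = 4801.

1/1, 9/8, 19/17, 142/127, 871/779, 5368/4801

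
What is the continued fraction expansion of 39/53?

Run the Euclidean algorithm on 39 and 53; the successive quotients are the partial quotients a_0, a_1, ... (each step inverts the fractional part left over by the previous one):
  39 = 0*53 + 39, so a_0 = 0.
  53 = 1*39 + 14, so a_1 = 1.
  39 = 2*14 + 11, so a_2 = 2.
  14 = 1*11 + 3, so a_3 = 1.
  11 = 3*3 + 2, so a_4 = 3.
  3 = 1*2 + 1, so a_5 = 1.
  2 = 2*1 + 0, so a_6 = 2.
The remainder reaches 0 after 7 divisions, so the expansion has 7 partial quotients, read off in order.

[0; 1, 2, 1, 3, 1, 2]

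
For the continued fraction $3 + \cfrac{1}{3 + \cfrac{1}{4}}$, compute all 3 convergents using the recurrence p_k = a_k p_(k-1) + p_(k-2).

3/1, 10/3, 43/13

Using the convergent recurrence p_i = a_i*p_{i-1} + p_{i-2}, q_i = a_i*q_{i-1} + q_{i-2} with p_{-2}=0, p_{-1}=1, q_{-2}=1, q_{-1}=0:
  i=0: a_0=3, p_0 = 3*1 + 0 = 3, q_0 = 3*0 + 1 = 1.
  i=1: a_1=3, p_1 = 3*3 + 1 = 10, q_1 = 3*1 + 0 = 3.
  i=2: a_2=4, p_2 = 4*10 + 3 = 43, q_2 = 4*3 + 1 = 13.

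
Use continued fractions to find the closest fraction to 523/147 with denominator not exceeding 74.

Expand x = 523/147 as a continued fraction with the Euclidean algorithm:
  523 = 3*147 + 82, so a_0 = 3.
  147 = 1*82 + 65, so a_1 = 1.
  82 = 1*65 + 17, so a_2 = 1.
  65 = 3*17 + 14, so a_3 = 3.
  17 = 1*14 + 3, so a_4 = 1.
  14 = 4*3 + 2, so a_5 = 4.
  3 = 1*2 + 1, so a_6 = 1.
  2 = 2*1 + 0, so a_7 = 2.
so x = [3; 1, 1, 3, 1, 4, 1, 2].
Convergents (p_i = a_i*p_{i-1} + p_{i-2}, q_i = a_i*q_{i-1} + q_{i-2} with p_{-2}=0, p_{-1}=1, q_{-2}=1, q_{-1}=0), until the denominator exceeds 74:
  i=0: a_0=3, p_0 = 3*1 + 0 = 3, q_0 = 3*0 + 1 = 1.
  i=1: a_1=1, p_1 = 1*3 + 1 = 4, q_1 = 1*1 + 0 = 1.
  i=2: a_2=1, p_2 = 1*4 + 3 = 7, q_2 = 1*1 + 1 = 2.
  i=3: a_3=3, p_3 = 3*7 + 4 = 25, q_3 = 3*2 + 1 = 7.
  i=4: a_4=1, p_4 = 1*25 + 7 = 32, q_4 = 1*7 + 2 = 9.
  i=5: a_5=4, p_5 = 4*32 + 25 = 153, q_5 = 4*9 + 7 = 43.
  i=6: a_6=1, p_6 = 1*153 + 32 = 185, q_6 = 1*43 + 9 = 52.
  i=7: a_7=2, p_7 = 2*185 + 153 = 523, q_7 = 2*52 + 43 = 147.
q_7 = 147 > 74, so the last convergent with denominator <= 74 is p_6/q_6 = 185/52.
The closest fraction with denominator <= 74 is either p_6/q_6 or the intermediate fraction (k*p_6 + p_5)/(k*q_6 + q_5) with the largest k >= 1 whose denominator stays <= 74; these approach x as k grows, and every other convergent or intermediate fraction in range is farther away.
Largest k: floor((74 - q_5)/q_6) = floor((74 - 43)/52) = 0.
Since k = 0, no intermediate fraction beyond p_6/q_6 has denominator <= 74, so the convergent 185/52 is the closest (its error is |523*52 - 185*147|/(147*52) = 1/7644).

185/52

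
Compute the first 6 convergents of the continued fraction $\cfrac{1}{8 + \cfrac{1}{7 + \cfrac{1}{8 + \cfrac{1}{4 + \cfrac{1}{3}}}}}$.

Using the convergent recurrence p_i = a_i*p_{i-1} + p_{i-2}, q_i = a_i*q_{i-1} + q_{i-2} with p_{-2}=0, p_{-1}=1, q_{-2}=1, q_{-1}=0:
  i=0: a_0=0, p_0 = 0*1 + 0 = 0, q_0 = 0*0 + 1 = 1.
  i=1: a_1=8, p_1 = 8*0 + 1 = 1, q_1 = 8*1 + 0 = 8.
  i=2: a_2=7, p_2 = 7*1 + 0 = 7, q_2 = 7*8 + 1 = 57.
  i=3: a_3=8, p_3 = 8*7 + 1 = 57, q_3 = 8*57 + 8 = 464.
  i=4: a_4=4, p_4 = 4*57 + 7 = 235, q_4 = 4*464 + 57 = 1913.
  i=5: a_5=3, p_5 = 3*235 + 57 = 762, q_5 = 3*1913 + 464 = 6203.

0/1, 1/8, 7/57, 57/464, 235/1913, 762/6203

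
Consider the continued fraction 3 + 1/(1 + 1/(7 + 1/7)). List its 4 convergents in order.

3/1, 4/1, 31/8, 221/57

Using the convergent recurrence p_i = a_i*p_{i-1} + p_{i-2}, q_i = a_i*q_{i-1} + q_{i-2} with p_{-2}=0, p_{-1}=1, q_{-2}=1, q_{-1}=0:
  i=0: a_0=3, p_0 = 3*1 + 0 = 3, q_0 = 3*0 + 1 = 1.
  i=1: a_1=1, p_1 = 1*3 + 1 = 4, q_1 = 1*1 + 0 = 1.
  i=2: a_2=7, p_2 = 7*4 + 3 = 31, q_2 = 7*1 + 1 = 8.
  i=3: a_3=7, p_3 = 7*31 + 4 = 221, q_3 = 7*8 + 1 = 57.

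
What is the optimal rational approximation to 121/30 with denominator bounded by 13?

Expand x = 121/30 as a continued fraction with the Euclidean algorithm:
  121 = 4*30 + 1, so a_0 = 4.
  30 = 30*1 + 0, so a_1 = 30.
so x = [4; 30].
Convergents (p_i = a_i*p_{i-1} + p_{i-2}, q_i = a_i*q_{i-1} + q_{i-2} with p_{-2}=0, p_{-1}=1, q_{-2}=1, q_{-1}=0), until the denominator exceeds 13:
  i=0: a_0=4, p_0 = 4*1 + 0 = 4, q_0 = 4*0 + 1 = 1.
  i=1: a_1=30, p_1 = 30*4 + 1 = 121, q_1 = 30*1 + 0 = 30.
q_1 = 30 > 13, so the last convergent with denominator <= 13 is p_0/q_0 = 4/1.
The closest fraction with denominator <= 13 is either p_0/q_0 or the intermediate fraction (k*p_0 + p_{-1})/(k*q_0 + q_{-1}) with the largest k >= 1 whose denominator stays <= 13; these approach x as k grows, and every other convergent or intermediate fraction in range is farther away.
Largest k: floor((13 - q_{-1})/q_0) = floor((13 - 0)/1) = 13 (using the seeds p_{-1} = 1, q_{-1} = 0).
That gives (13*4 + 1)/(13*1 + 0) = 53/13.
Compare the errors: |x - 4/1| = |121*1 - 4*30|/(30*1) = 1/30, and |x - 53/13| = |121*13 - 53*30|/(30*13) = 17/390.
Cross-multiplying, 1*390 = 390 < 510 = 17*30, so 1/30 is smaller: the convergent 4/1 is closer to x than 53/13.

4/1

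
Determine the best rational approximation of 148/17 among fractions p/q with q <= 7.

61/7

Expand x = 148/17 as a continued fraction with the Euclidean algorithm:
  148 = 8*17 + 12, so a_0 = 8.
  17 = 1*12 + 5, so a_1 = 1.
  12 = 2*5 + 2, so a_2 = 2.
  5 = 2*2 + 1, so a_3 = 2.
  2 = 2*1 + 0, so a_4 = 2.
so x = [8; 1, 2, 2, 2].
Convergents (p_i = a_i*p_{i-1} + p_{i-2}, q_i = a_i*q_{i-1} + q_{i-2} with p_{-2}=0, p_{-1}=1, q_{-2}=1, q_{-1}=0), until the denominator exceeds 7:
  i=0: a_0=8, p_0 = 8*1 + 0 = 8, q_0 = 8*0 + 1 = 1.
  i=1: a_1=1, p_1 = 1*8 + 1 = 9, q_1 = 1*1 + 0 = 1.
  i=2: a_2=2, p_2 = 2*9 + 8 = 26, q_2 = 2*1 + 1 = 3.
  i=3: a_3=2, p_3 = 2*26 + 9 = 61, q_3 = 2*3 + 1 = 7.
  i=4: a_4=2, p_4 = 2*61 + 26 = 148, q_4 = 2*7 + 3 = 17.
q_4 = 17 > 7, so the last convergent with denominator <= 7 is p_3/q_3 = 61/7.
The closest fraction with denominator <= 7 is either p_3/q_3 or the intermediate fraction (k*p_3 + p_2)/(k*q_3 + q_2) with the largest k >= 1 whose denominator stays <= 7; these approach x as k grows, and every other convergent or intermediate fraction in range is farther away.
Largest k: floor((7 - q_2)/q_3) = floor((7 - 3)/7) = 0.
Since k = 0, no intermediate fraction beyond p_3/q_3 has denominator <= 7, so the convergent 61/7 is the closest (its error is |148*7 - 61*17|/(17*7) = 1/119).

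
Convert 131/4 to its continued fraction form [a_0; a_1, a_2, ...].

Run the Euclidean algorithm on 131 and 4; the successive quotients are the partial quotients a_0, a_1, ... (each step inverts the fractional part left over by the previous one):
  131 = 32*4 + 3, so a_0 = 32.
  4 = 1*3 + 1, so a_1 = 1.
  3 = 3*1 + 0, so a_2 = 3.
The remainder reaches 0 after 3 divisions, so the expansion has 3 partial quotients, read off in order.

[32; 1, 3]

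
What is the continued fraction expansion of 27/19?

Run the Euclidean algorithm on 27 and 19; the successive quotients are the partial quotients a_0, a_1, ... (each step inverts the fractional part left over by the previous one):
  27 = 1*19 + 8, so a_0 = 1.
  19 = 2*8 + 3, so a_1 = 2.
  8 = 2*3 + 2, so a_2 = 2.
  3 = 1*2 + 1, so a_3 = 1.
  2 = 2*1 + 0, so a_4 = 2.
The remainder reaches 0 after 5 divisions, so the expansion has 5 partial quotients, read off in order.

[1; 2, 2, 1, 2]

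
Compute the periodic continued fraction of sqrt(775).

[27; (1, 5, 4, 1, 8, 2, 8, 1, 4, 5, 1, 54)]

Write x_i = (sqrt(775) + m_i)/d_i with (m_0, d_0) = (0, 1). a_0 = floor(sqrt(775)) = 27, since 27^2 = 729 <= 775 < 784 = 28^2.
Iterate m_{i+1} = d_i*a_i - m_i, d_{i+1} = (775 - m_{i+1}^2)/d_i, a_{i+1} = floor((a_0 + m_{i+1})/d_{i+1}):
  m_1 = 1*27 - 0 = 27, d_1 = (775 - 27^2)/1 = 46/1 = 46, a_1 = floor((27 + 27)/46) = 1.
  m_2 = 46*1 - 27 = 19, d_2 = (775 - 19^2)/46 = 414/46 = 9, a_2 = floor((27 + 19)/9) = 5.
  m_3 = 9*5 - 19 = 26, d_3 = (775 - 26^2)/9 = 99/9 = 11, a_3 = floor((27 + 26)/11) = 4.
  m_4 = 11*4 - 26 = 18, d_4 = (775 - 18^2)/11 = 451/11 = 41, a_4 = floor((27 + 18)/41) = 1.
  m_5 = 41*1 - 18 = 23, d_5 = (775 - 23^2)/41 = 246/41 = 6, a_5 = floor((27 + 23)/6) = 8.
  m_6 = 6*8 - 23 = 25, d_6 = (775 - 25^2)/6 = 150/6 = 25, a_6 = floor((27 + 25)/25) = 2.
  m_7 = 25*2 - 25 = 25, d_7 = (775 - 25^2)/25 = 150/25 = 6, a_7 = floor((27 + 25)/6) = 8.
  m_8 = 6*8 - 25 = 23, d_8 = (775 - 23^2)/6 = 246/6 = 41, a_8 = floor((27 + 23)/41) = 1.
  m_9 = 41*1 - 23 = 18, d_9 = (775 - 18^2)/41 = 451/41 = 11, a_9 = floor((27 + 18)/11) = 4.
  m_10 = 11*4 - 18 = 26, d_10 = (775 - 26^2)/11 = 99/11 = 9, a_10 = floor((27 + 26)/9) = 5.
  m_11 = 9*5 - 26 = 19, d_11 = (775 - 19^2)/9 = 414/9 = 46, a_11 = floor((27 + 19)/46) = 1.
  m_12 = 46*1 - 19 = 27, d_12 = (775 - 27^2)/46 = 46/46 = 1, a_12 = floor((27 + 27)/1) = 54.
  m_13 = 1*54 - 27 = 27, d_13 = (775 - 27^2)/1 = 46/1 = 46: (m_13, d_13) = (m_1, d_1) = (27, 46), so from here the quotients repeat a_1, ..., a_12; the period length is 12.
Hence the expansion of sqrt(775) is a_0 = 27 followed by the repeating block 1, 5, 4, 1, 8, 2, 8, 1, 4, 5, 1, 54 (period 12).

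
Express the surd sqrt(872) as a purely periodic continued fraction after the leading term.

Write x_i = (sqrt(872) + m_i)/d_i with (m_0, d_0) = (0, 1). a_0 = floor(sqrt(872)) = 29, since 29^2 = 841 <= 872 < 900 = 30^2.
Iterate m_{i+1} = d_i*a_i - m_i, d_{i+1} = (872 - m_{i+1}^2)/d_i, a_{i+1} = floor((a_0 + m_{i+1})/d_{i+1}):
  m_1 = 1*29 - 0 = 29, d_1 = (872 - 29^2)/1 = 31/1 = 31, a_1 = floor((29 + 29)/31) = 1.
  m_2 = 31*1 - 29 = 2, d_2 = (872 - 2^2)/31 = 868/31 = 28, a_2 = floor((29 + 2)/28) = 1.
  m_3 = 28*1 - 2 = 26, d_3 = (872 - 26^2)/28 = 196/28 = 7, a_3 = floor((29 + 26)/7) = 7.
  m_4 = 7*7 - 26 = 23, d_4 = (872 - 23^2)/7 = 343/7 = 49, a_4 = floor((29 + 23)/49) = 1.
  m_5 = 49*1 - 23 = 26, d_5 = (872 - 26^2)/49 = 196/49 = 4, a_5 = floor((29 + 26)/4) = 13.
  m_6 = 4*13 - 26 = 26, d_6 = (872 - 26^2)/4 = 196/4 = 49, a_6 = floor((29 + 26)/49) = 1.
  m_7 = 49*1 - 26 = 23, d_7 = (872 - 23^2)/49 = 343/49 = 7, a_7 = floor((29 + 23)/7) = 7.
  m_8 = 7*7 - 23 = 26, d_8 = (872 - 26^2)/7 = 196/7 = 28, a_8 = floor((29 + 26)/28) = 1.
  m_9 = 28*1 - 26 = 2, d_9 = (872 - 2^2)/28 = 868/28 = 31, a_9 = floor((29 + 2)/31) = 1.
  m_10 = 31*1 - 2 = 29, d_10 = (872 - 29^2)/31 = 31/31 = 1, a_10 = floor((29 + 29)/1) = 58.
  m_11 = 1*58 - 29 = 29, d_11 = (872 - 29^2)/1 = 31/1 = 31: (m_11, d_11) = (m_1, d_1) = (29, 31), so from here the quotients repeat a_1, ..., a_10; the period length is 10.
Hence the expansion of sqrt(872) is a_0 = 29 followed by the repeating block 1, 1, 7, 1, 13, 1, 7, 1, 1, 58 (period 10).

[29; (1, 1, 7, 1, 13, 1, 7, 1, 1, 58)]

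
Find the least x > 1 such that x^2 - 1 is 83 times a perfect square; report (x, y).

First expand sqrt(83) as a continued fraction. With x_i = (sqrt(83) + m_i)/d_i and (m_0, d_0) = (0, 1): a_0 = floor(sqrt(83)) = 9, since 9^2 = 81 <= 83 < 100 = 10^2.
Iterate m_{i+1} = d_i*a_i - m_i, d_{i+1} = (83 - m_{i+1}^2)/d_i, a_{i+1} = floor((a_0 + m_{i+1})/d_{i+1}):
  m_1 = 1*9 - 0 = 9, d_1 = (83 - 9^2)/1 = 2/1 = 2, a_1 = floor((9 + 9)/2) = 9.
  m_2 = 2*9 - 9 = 9, d_2 = (83 - 9^2)/2 = 2/2 = 1, a_2 = floor((9 + 9)/1) = 18.
  m_3 = 1*18 - 9 = 9, d_3 = (83 - 9^2)/1 = 2/1 = 2: (m_3, d_3) = (m_1, d_1) = (9, 2), so from here the quotients repeat a_1, a_2; the period length is 2.
So sqrt(83) = [9; (9, 18)] with period length k = 2.
k is even, so the fundamental solution of x^2 - 83y^2 = 1 is (p_{k-1}, q_{k-1}) = (p_1, q_1); compute convergents through index 1.
Convergents (p_i = a_i*p_{i-1} + p_{i-2}, q_i = a_i*q_{i-1} + q_{i-2} with p_{-2}=0, p_{-1}=1, q_{-2}=1, q_{-1}=0):
  i=0: a_0=9, p_0 = 9*1 + 0 = 9, q_0 = 9*0 + 1 = 1.
  i=1: a_1=9, p_1 = 9*9 + 1 = 82, q_1 = 9*1 + 0 = 9.
Check: 82^2 - 83*9^2 = 6724 - 6723 = 1, so (x, y) = (82, 9) solves the equation, and by the theorem it is the least positive solution.

(x, y) = (82, 9)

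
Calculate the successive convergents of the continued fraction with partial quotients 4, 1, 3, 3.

4/1, 5/1, 19/4, 62/13

Using the convergent recurrence p_i = a_i*p_{i-1} + p_{i-2}, q_i = a_i*q_{i-1} + q_{i-2} with p_{-2}=0, p_{-1}=1, q_{-2}=1, q_{-1}=0:
  i=0: a_0=4, p_0 = 4*1 + 0 = 4, q_0 = 4*0 + 1 = 1.
  i=1: a_1=1, p_1 = 1*4 + 1 = 5, q_1 = 1*1 + 0 = 1.
  i=2: a_2=3, p_2 = 3*5 + 4 = 19, q_2 = 3*1 + 1 = 4.
  i=3: a_3=3, p_3 = 3*19 + 5 = 62, q_3 = 3*4 + 1 = 13.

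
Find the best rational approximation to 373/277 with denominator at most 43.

35/26

Expand x = 373/277 as a continued fraction with the Euclidean algorithm:
  373 = 1*277 + 96, so a_0 = 1.
  277 = 2*96 + 85, so a_1 = 2.
  96 = 1*85 + 11, so a_2 = 1.
  85 = 7*11 + 8, so a_3 = 7.
  11 = 1*8 + 3, so a_4 = 1.
  8 = 2*3 + 2, so a_5 = 2.
  3 = 1*2 + 1, so a_6 = 1.
  2 = 2*1 + 0, so a_7 = 2.
so x = [1; 2, 1, 7, 1, 2, 1, 2].
Convergents (p_i = a_i*p_{i-1} + p_{i-2}, q_i = a_i*q_{i-1} + q_{i-2} with p_{-2}=0, p_{-1}=1, q_{-2}=1, q_{-1}=0), until the denominator exceeds 43:
  i=0: a_0=1, p_0 = 1*1 + 0 = 1, q_0 = 1*0 + 1 = 1.
  i=1: a_1=2, p_1 = 2*1 + 1 = 3, q_1 = 2*1 + 0 = 2.
  i=2: a_2=1, p_2 = 1*3 + 1 = 4, q_2 = 1*2 + 1 = 3.
  i=3: a_3=7, p_3 = 7*4 + 3 = 31, q_3 = 7*3 + 2 = 23.
  i=4: a_4=1, p_4 = 1*31 + 4 = 35, q_4 = 1*23 + 3 = 26.
  i=5: a_5=2, p_5 = 2*35 + 31 = 101, q_5 = 2*26 + 23 = 75.
q_5 = 75 > 43, so the last convergent with denominator <= 43 is p_4/q_4 = 35/26.
The closest fraction with denominator <= 43 is either p_4/q_4 or the intermediate fraction (k*p_4 + p_3)/(k*q_4 + q_3) with the largest k >= 1 whose denominator stays <= 43; these approach x as k grows, and every other convergent or intermediate fraction in range is farther away.
Largest k: floor((43 - q_3)/q_4) = floor((43 - 23)/26) = 0.
Since k = 0, no intermediate fraction beyond p_4/q_4 has denominator <= 43, so the convergent 35/26 is the closest (its error is |373*26 - 35*277|/(277*26) = 3/7202).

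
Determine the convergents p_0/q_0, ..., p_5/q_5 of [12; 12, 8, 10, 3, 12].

12/1, 145/12, 1172/97, 11865/982, 36767/3043, 453069/37498

Using the convergent recurrence p_i = a_i*p_{i-1} + p_{i-2}, q_i = a_i*q_{i-1} + q_{i-2} with p_{-2}=0, p_{-1}=1, q_{-2}=1, q_{-1}=0:
  i=0: a_0=12, p_0 = 12*1 + 0 = 12, q_0 = 12*0 + 1 = 1.
  i=1: a_1=12, p_1 = 12*12 + 1 = 145, q_1 = 12*1 + 0 = 12.
  i=2: a_2=8, p_2 = 8*145 + 12 = 1172, q_2 = 8*12 + 1 = 97.
  i=3: a_3=10, p_3 = 10*1172 + 145 = 11865, q_3 = 10*97 + 12 = 982.
  i=4: a_4=3, p_4 = 3*11865 + 1172 = 36767, q_4 = 3*982 + 97 = 3043.
  i=5: a_5=12, p_5 = 12*36767 + 11865 = 453069, q_5 = 12*3043 + 982 = 37498.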